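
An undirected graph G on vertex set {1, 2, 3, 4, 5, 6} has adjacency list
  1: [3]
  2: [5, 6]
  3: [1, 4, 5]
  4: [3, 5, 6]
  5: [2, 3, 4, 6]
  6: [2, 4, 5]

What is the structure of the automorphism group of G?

the trivial group

Degrees alone do not determine every vertex (e.g. 3 and 4 both have degree 3), but their neighbour-degree multisets differ: N(3) has degrees [1, 3, 4] while N(4) has degrees [3, 3, 4]. Repeating this refinement separates all vertices, so the only automorphism is the identity.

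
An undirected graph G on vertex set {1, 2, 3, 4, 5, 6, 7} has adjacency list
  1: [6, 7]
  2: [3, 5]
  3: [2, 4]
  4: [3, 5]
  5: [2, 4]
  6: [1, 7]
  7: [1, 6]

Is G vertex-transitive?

No

G has two connected components, {2, 3, 4, 5} and {1, 6, 7}; each is 2-regular, so G = C_4 ⊔ C_3. The orbit of 1 under Aut(G) is {1, 6, 7}, which does not contain 2, so G is not vertex-transitive.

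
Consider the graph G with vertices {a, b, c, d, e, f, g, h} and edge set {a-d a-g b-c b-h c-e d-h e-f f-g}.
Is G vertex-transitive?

Yes

G is 2-regular and connected on 8 vertices, i.e. the cycle C_8. The automorphisms of the 8-cycle are exactly the symmetries of a regular 8-gon: the dihedral group D_8, |D_8| = 16. This group acts transitively on the 8 vertices.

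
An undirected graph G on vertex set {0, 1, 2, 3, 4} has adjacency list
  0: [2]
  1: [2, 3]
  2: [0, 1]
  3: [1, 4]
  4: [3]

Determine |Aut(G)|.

The degree sequence is [1, 2, 2, 2, 1]; the two degree-1 vertices 0 and 4 are the ends of a path, so G = P_5. A path has exactly one nontrivial symmetry — reversal — giving Aut(G) of order 2.

2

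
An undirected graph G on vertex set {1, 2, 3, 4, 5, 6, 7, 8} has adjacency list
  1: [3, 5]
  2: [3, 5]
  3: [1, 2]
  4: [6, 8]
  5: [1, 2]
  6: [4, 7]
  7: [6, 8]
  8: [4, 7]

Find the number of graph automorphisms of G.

128

G has two connected components, {4, 6, 7, 8} and {1, 2, 3, 5}; each is 2-regular, so G = C_4 ⊔ C_4. With two isomorphic components, Aut(G) = Aut(C_4) ≀ S_2 = (D_4 × D_4) ⋊ Z_2: permute each cycle by D_4, then optionally swap the two cycles. Order 2·(2·4)² = 128.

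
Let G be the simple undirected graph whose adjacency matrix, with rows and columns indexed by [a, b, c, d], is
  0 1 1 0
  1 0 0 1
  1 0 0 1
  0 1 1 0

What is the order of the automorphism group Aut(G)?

G is 2-regular and connected on 4 vertices, i.e. the cycle C_4. The automorphisms of the 4-cycle are exactly the symmetries of a regular 4-gon: the dihedral group D_4, |D_4| = 8.

8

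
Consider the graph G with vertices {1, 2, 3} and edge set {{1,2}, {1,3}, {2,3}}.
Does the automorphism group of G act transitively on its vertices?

All 3 vertices are pairwise adjacent: G = K_3. Any permutation of the 3 vertices preserves K_3, so Aut(K_3) = S_3 of order 3! = 6. Under this action every vertex can be carried to every other, so G is vertex-transitive.

Yes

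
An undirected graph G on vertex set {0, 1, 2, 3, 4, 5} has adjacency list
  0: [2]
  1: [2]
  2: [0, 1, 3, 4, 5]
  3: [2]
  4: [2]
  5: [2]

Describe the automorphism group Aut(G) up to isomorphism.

Vertex 2 has degree 5 and every other vertex has degree 1, so G is the star K_{1,5} with centre 2. The 5 leaves are pairwise interchangeable while the centre is fixed, giving Aut(G) = S_5.

S_5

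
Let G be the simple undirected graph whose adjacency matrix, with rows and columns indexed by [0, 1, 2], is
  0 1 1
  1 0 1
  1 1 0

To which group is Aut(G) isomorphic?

S_3

All 3 vertices are pairwise adjacent: G = K_3. Every bijection on the vertex set is an automorphism of K_3; hence Aut(K_3) ≅ S_3, order 6.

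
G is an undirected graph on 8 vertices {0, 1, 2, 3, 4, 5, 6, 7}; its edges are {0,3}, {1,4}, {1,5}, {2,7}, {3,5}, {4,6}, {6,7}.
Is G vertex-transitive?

No

Automorphisms preserve degree, but G has vertices of degree 1 and vertices of degree 2; no automorphism maps one to the other, so G is not vertex-transitive.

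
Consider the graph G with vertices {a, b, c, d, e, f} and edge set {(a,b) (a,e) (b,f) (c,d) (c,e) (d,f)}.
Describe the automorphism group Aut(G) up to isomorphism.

the dihedral group of order 12

G is 2-regular and connected on 6 vertices, i.e. the cycle C_6. C_6 has 6 rotations and 6 reflections, so Aut(C_6) ≅ D_6 of order 12.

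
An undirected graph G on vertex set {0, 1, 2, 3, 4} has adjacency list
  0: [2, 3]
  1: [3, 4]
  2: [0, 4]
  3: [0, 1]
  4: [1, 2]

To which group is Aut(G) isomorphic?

G is 2-regular and connected on 5 vertices, i.e. the cycle C_5. The automorphisms of the 5-cycle are exactly the symmetries of a regular 5-gon: the dihedral group D_5, |D_5| = 10.

the dihedral group of order 10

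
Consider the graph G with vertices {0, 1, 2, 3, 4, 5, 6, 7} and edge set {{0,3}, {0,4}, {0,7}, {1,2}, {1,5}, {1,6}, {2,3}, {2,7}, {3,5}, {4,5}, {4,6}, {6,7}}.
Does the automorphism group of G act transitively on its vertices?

Yes

G is 3-regular and bipartite on 2^3 = 8 vertices with girth 4; it is the hypercube graph Q_3. The symmetry group of the 3-cube is the hyperoctahedral group B_3 = Z_2 ≀ S_3, of order 2^3·3! = 48. Under this action every vertex can be carried to every other, so G is vertex-transitive.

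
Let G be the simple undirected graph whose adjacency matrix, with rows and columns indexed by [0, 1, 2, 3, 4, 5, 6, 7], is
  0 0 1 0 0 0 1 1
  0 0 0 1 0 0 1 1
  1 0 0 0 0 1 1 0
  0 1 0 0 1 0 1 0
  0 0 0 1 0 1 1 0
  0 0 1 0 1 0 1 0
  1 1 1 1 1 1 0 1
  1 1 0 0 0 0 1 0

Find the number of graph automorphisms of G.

14

Vertex 6 is the unique vertex of degree 7; the remaining 7 vertices each have degree 3 and induce a cycle, so G is the wheel on 8 vertices with hub 6. Every automorphism fixes the hub and acts on the rim 7-cycle, so Aut(G) ≅ Aut(C_7) = D_7 of order 14.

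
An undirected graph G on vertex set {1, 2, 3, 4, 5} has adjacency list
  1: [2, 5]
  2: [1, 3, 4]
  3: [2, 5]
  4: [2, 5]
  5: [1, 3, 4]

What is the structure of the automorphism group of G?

The vertices split by degree into {2, 5} (degree 3) and {1, 3, 4} (degree 2); every edge runs between the two parts, so G is the complete bipartite graph K_{2,3}. The parts have unequal sizes, so no automorphism swaps them; each part is permuted independently, giving S_3 × S_2 of order 3!·2! = 12.

S_3 × S_2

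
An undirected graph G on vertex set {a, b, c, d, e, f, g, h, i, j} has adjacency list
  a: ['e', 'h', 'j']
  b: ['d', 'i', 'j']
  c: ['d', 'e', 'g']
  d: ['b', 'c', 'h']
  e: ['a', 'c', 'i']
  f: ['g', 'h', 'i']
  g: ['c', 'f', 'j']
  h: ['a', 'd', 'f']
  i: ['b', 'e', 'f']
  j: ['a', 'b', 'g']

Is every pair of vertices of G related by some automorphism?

Yes

G is 3-regular on 10 vertices with no triangles and no 4-cycles (girth 5): this is the Petersen graph. Viewing the Petersen graph as the Kneser graph K(5,2) — vertices are 2-subsets of {1,…,5}, edges join disjoint pairs — its automorphisms are exactly the permutations of the 5-element set, so Aut ≅ S_5 of order 120. Under this action every vertex can be carried to every other, so G is vertex-transitive.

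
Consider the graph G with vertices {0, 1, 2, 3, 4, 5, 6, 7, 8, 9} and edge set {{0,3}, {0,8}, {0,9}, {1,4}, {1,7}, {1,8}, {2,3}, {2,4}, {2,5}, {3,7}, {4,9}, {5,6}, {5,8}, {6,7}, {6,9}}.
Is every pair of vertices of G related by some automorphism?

Yes

G is 3-regular on 10 vertices with no triangles and no 4-cycles (girth 5): this is the Petersen graph. Viewing the Petersen graph as the Kneser graph K(5,2) — vertices are 2-subsets of {1,…,5}, edges join disjoint pairs — its automorphisms are exactly the permutations of the 5-element set, so Aut ≅ S_5 of order 120. Under this action every vertex can be carried to every other, so G is vertex-transitive.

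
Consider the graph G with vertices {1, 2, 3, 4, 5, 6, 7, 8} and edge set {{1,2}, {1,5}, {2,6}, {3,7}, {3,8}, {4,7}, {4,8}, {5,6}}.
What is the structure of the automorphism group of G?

D_4 ≀ Z_2

G has two connected components, {1, 2, 5, 6} and {3, 4, 7, 8}; each is 2-regular, so G = C_4 ⊔ C_4. With two isomorphic components, Aut(G) = Aut(C_4) ≀ S_2 = (D_4 × D_4) ⋊ Z_2: permute each cycle by D_4, then optionally swap the two cycles. Order 2·(2·4)² = 128.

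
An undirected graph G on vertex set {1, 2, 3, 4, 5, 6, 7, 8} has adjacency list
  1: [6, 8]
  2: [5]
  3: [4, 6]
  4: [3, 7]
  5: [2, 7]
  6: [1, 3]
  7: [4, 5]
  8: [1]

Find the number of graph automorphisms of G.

2

The degree sequence is [2, 1, 2, 2, 2, 2, 2, 1]; the two degree-1 vertices 2 and 8 are the ends of a path, so G = P_8. The only nontrivial automorphism of a path is the end-to-end reflection, so Aut(G) ≅ Z_2.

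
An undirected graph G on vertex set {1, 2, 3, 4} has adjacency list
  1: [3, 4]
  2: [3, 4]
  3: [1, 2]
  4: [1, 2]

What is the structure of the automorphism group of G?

the dihedral group of order 8

G is 2-regular and connected on 4 vertices, i.e. the cycle C_4. C_4 has 4 rotations and 4 reflections, so Aut(C_4) ≅ D_4 of order 8.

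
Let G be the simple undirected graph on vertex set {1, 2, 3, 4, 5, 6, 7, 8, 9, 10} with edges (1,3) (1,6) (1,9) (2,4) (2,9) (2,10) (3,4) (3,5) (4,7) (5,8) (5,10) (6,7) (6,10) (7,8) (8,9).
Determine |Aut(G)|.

120

G is 3-regular on 10 vertices with no triangles and no 4-cycles (girth 5): this is the Petersen graph. Viewing the Petersen graph as the Kneser graph K(5,2) — vertices are 2-subsets of {1,…,5}, edges join disjoint pairs — its automorphisms are exactly the permutations of the 5-element set, so Aut ≅ S_5 of order 120.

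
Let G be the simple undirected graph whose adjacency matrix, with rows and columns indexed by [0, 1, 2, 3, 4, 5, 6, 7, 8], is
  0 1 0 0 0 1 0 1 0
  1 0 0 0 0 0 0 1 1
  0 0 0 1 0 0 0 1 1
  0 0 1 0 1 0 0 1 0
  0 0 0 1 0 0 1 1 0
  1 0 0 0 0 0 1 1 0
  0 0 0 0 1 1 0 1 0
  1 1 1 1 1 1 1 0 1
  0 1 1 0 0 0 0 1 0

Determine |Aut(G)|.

Vertex 7 is the unique vertex of degree 8; the remaining 8 vertices each have degree 3 and induce a cycle, so G is the wheel on 9 vertices with hub 7. Every automorphism fixes the hub and acts on the rim 8-cycle, so Aut(G) ≅ Aut(C_8) = D_8 of order 16.

16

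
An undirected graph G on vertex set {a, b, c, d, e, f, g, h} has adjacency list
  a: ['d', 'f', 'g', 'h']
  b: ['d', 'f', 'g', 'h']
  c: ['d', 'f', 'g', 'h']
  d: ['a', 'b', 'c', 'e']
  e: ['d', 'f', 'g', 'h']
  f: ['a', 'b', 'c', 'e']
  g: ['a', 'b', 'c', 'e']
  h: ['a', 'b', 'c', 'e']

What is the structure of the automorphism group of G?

S_4 ≀ Z_2

G is 4-regular and bipartite with parts {d, f, g, h} and {a, b, c, e} (each part is independent and every cross-pair is an edge), so G = K_{4,4}. Aut(K_{4,4}) is the wreath product S_4 ≀ Z_2: permute within each part, then optionally swap the parts; |Aut| = 2·(4!)² = 1152.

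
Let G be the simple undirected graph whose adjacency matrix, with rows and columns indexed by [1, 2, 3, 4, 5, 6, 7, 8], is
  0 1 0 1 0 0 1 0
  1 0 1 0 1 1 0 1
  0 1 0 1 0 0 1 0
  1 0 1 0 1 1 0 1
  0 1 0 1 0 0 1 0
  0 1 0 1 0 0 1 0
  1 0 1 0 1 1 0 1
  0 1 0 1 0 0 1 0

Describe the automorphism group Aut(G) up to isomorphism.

S_5 × S_3

The vertices split by degree into {2, 4, 7} (degree 5) and {1, 3, 5, 6, 8} (degree 3); every edge runs between the two parts, so G is the complete bipartite graph K_{3,5}. Automorphisms preserve the bipartition setwise (since the parts differ in size) and act as S_5 × S_3 within it; |Aut| = 720.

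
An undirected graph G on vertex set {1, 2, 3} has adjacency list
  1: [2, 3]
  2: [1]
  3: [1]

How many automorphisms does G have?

The degree sequence is [2, 1, 1]; the two degree-1 vertices 2 and 3 are the ends of a path, so G = P_3. The only nontrivial automorphism of a path is the end-to-end reflection, so Aut(G) ≅ Z_2.

2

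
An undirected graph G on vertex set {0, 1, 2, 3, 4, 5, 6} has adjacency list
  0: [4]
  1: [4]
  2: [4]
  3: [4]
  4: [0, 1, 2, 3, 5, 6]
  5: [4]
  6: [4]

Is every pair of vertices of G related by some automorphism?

Vertex 4 is the only vertex of degree 6, so every automorphism fixes it; G is not vertex-transitive.

No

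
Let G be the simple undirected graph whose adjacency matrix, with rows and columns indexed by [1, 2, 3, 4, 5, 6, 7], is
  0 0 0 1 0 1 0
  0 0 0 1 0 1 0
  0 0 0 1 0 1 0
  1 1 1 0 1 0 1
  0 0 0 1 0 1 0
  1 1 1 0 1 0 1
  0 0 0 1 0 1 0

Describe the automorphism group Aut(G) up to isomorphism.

The vertices split by degree into {4, 6} (degree 5) and {1, 2, 3, 5, 7} (degree 2); every edge runs between the two parts, so G is the complete bipartite graph K_{2,5}. The parts have unequal sizes, so no automorphism swaps them; each part is permuted independently, giving S_5 × S_2 of order 5!·2! = 240.

S_5 × S_2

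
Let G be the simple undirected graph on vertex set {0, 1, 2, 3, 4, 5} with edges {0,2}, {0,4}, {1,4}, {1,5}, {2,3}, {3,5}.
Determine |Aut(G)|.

G is 2-regular and connected on 6 vertices, i.e. the cycle C_6. The automorphisms of the 6-cycle are exactly the symmetries of a regular 6-gon: the dihedral group D_6, |D_6| = 12.

12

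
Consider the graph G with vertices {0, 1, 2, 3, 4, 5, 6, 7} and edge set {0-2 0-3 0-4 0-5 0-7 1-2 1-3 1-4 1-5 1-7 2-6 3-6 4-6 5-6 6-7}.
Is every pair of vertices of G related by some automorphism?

Automorphisms preserve degree, but G has vertices of degree 3 and vertices of degree 5; no automorphism maps one to the other, so G is not vertex-transitive.

No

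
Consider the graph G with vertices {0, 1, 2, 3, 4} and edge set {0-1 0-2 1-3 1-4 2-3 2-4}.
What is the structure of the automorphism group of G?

S_3 × S_2

The vertices split by degree into {1, 2} (degree 3) and {0, 3, 4} (degree 2); every edge runs between the two parts, so G is the complete bipartite graph K_{2,3}. The parts have unequal sizes, so no automorphism swaps them; each part is permuted independently, giving S_3 × S_2 of order 3!·2! = 12.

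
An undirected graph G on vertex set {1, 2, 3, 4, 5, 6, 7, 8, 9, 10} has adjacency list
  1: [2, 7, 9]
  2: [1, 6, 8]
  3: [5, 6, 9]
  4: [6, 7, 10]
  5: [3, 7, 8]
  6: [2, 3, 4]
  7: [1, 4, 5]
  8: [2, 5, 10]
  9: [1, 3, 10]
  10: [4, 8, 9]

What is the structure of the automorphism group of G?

S_5

G is 3-regular on 10 vertices with no triangles and no 4-cycles (girth 5): this is the Petersen graph. Viewing the Petersen graph as the Kneser graph K(5,2) — vertices are 2-subsets of {1,…,5}, edges join disjoint pairs — its automorphisms are exactly the permutations of the 5-element set, so Aut ≅ S_5 of order 120.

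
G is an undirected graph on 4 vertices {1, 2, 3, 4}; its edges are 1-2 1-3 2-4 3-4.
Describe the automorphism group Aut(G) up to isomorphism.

the dihedral group of order 8

Every vertex has degree 2 and the graph is connected, so G is the 4-cycle C_4. C_4 has 4 rotations and 4 reflections, so Aut(C_4) ≅ D_4 of order 8.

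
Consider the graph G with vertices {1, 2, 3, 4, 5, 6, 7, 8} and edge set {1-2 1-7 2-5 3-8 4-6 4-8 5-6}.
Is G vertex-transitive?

No

Automorphisms preserve degree, but G has vertices of degree 1 and vertices of degree 2; no automorphism maps one to the other, so G is not vertex-transitive.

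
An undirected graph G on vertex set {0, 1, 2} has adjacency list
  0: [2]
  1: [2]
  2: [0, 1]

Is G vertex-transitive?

No

Vertex 2 is the only vertex of degree 2, so every automorphism fixes it; G is not vertex-transitive.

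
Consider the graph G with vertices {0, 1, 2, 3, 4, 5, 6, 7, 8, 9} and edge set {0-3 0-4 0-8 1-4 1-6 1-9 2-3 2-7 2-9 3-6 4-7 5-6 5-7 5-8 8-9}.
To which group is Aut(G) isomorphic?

G is 3-regular on 10 vertices with no triangles and no 4-cycles (girth 5): this is the Petersen graph. It is a classical fact that the Petersen graph has automorphism group S_5 (order 120), arising from its description as the Kneser graph K(5,2).

S_5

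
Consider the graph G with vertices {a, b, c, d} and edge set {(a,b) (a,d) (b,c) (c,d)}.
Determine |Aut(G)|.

G is 2-regular and bipartite on 2^2 = 4 vertices with girth 4; it is the hypercube graph Q_2. The symmetry group of the 2-cube is the hyperoctahedral group B_2 = Z_2 ≀ S_2, of order 2^2·2! = 8.

8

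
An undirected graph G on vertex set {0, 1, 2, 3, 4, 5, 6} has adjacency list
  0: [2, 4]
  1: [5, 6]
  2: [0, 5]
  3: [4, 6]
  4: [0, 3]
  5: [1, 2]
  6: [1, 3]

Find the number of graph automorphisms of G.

14

Every vertex has degree 2 and the graph is connected, so G is the 7-cycle C_7. C_7 has 7 rotations and 7 reflections, so Aut(C_7) ≅ D_7 of order 14.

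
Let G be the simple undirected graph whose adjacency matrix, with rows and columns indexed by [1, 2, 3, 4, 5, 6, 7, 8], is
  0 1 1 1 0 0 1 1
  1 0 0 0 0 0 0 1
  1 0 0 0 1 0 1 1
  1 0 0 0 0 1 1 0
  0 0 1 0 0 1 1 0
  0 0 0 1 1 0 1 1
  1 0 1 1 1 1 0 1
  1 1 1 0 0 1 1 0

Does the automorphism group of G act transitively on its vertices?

Vertex 2 is the only vertex of degree 2, so every automorphism fixes it; G is not vertex-transitive.

No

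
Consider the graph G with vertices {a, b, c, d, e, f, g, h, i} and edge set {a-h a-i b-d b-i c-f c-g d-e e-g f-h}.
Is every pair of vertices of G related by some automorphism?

Every vertex has degree 2 and the graph is connected, so G is the 9-cycle C_9. The automorphisms of the 9-cycle are exactly the symmetries of a regular 9-gon: the dihedral group D_9, |D_9| = 18. This group acts transitively on the 9 vertices.

Yes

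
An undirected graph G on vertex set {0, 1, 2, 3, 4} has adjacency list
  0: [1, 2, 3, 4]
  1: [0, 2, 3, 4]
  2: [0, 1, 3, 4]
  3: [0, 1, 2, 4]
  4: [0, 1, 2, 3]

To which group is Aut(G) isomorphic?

S_5

All 5 vertices are pairwise adjacent: G = K_5. Any permutation of the 5 vertices preserves K_5, so Aut(K_5) = S_5 of order 5! = 120.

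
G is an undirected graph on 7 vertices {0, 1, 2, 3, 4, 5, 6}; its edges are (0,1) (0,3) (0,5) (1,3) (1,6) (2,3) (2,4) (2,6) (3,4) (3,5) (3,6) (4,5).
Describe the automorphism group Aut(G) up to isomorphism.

D_6

Vertex 3 is the unique vertex of degree 6; the remaining 6 vertices each have degree 3 and induce a cycle, so G is the wheel on 7 vertices with hub 3. Every automorphism fixes the hub and acts on the rim 6-cycle, so Aut(G) ≅ Aut(C_6) = D_6 of order 12.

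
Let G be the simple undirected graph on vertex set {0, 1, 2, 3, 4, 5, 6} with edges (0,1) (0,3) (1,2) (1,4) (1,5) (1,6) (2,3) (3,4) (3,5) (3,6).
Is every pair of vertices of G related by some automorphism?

Automorphisms preserve degree, but G has vertices of degree 2 and vertices of degree 5; no automorphism maps one to the other, so G is not vertex-transitive.

No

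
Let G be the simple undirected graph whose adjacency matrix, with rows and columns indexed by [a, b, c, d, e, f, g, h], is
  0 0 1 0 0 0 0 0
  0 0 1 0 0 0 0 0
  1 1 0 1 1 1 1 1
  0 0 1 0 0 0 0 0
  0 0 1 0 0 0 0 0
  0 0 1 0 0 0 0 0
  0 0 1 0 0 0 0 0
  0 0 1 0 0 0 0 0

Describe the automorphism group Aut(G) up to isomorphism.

the symmetric group on 7 letters

Vertex c has degree 7 and every other vertex has degree 1, so G is the star K_{1,7} with centre c. The 7 leaves are pairwise interchangeable while the centre is fixed, giving Aut(G) = S_7.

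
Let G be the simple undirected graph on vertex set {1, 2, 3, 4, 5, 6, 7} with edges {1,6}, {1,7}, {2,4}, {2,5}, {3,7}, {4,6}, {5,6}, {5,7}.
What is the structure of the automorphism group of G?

1

The degree sequence is [2, 2, 1, 2, 3, 3, 3]. Checking the degree-preserving permutations of the vertex set shows that none except the identity preserves every edge, so Aut(G) is trivial.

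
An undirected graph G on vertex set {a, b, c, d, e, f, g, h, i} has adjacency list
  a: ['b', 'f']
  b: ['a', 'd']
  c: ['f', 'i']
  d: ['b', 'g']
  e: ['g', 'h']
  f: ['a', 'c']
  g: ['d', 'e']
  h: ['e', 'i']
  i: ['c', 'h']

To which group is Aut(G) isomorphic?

D_9

G is 2-regular and connected on 9 vertices, i.e. the cycle C_9. C_9 has 9 rotations and 9 reflections, so Aut(C_9) ≅ D_9 of order 18.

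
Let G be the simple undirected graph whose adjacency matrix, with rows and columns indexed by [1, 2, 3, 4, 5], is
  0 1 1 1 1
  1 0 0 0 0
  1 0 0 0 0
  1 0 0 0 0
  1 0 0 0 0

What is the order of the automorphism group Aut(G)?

Vertex 1 has degree 4 and every other vertex has degree 1, so G is the star K_{1,4} with centre 1. Any automorphism fixes the centre and permutes the 4 leaves freely, so Aut(G) ≅ S_4 of order 4! = 24.

24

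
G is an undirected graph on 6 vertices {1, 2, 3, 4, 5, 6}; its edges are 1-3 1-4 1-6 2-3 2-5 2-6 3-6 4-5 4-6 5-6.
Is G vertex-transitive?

No

Vertex 6 is the only vertex of degree 5, so every automorphism fixes it; G is not vertex-transitive.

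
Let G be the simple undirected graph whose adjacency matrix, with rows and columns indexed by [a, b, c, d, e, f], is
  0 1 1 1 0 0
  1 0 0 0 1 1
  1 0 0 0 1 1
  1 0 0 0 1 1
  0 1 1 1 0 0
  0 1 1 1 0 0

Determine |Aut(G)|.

72

G is 3-regular and bipartite with parts {a, e, f} and {b, c, d} (each part is independent and every cross-pair is an edge), so G = K_{3,3}. Each part can be permuted independently (S_3 × S_3) and the two equal-size parts can also be swapped, giving (S_3 × S_3) ⋊ Z_2 of order 2·(3!)² = 72.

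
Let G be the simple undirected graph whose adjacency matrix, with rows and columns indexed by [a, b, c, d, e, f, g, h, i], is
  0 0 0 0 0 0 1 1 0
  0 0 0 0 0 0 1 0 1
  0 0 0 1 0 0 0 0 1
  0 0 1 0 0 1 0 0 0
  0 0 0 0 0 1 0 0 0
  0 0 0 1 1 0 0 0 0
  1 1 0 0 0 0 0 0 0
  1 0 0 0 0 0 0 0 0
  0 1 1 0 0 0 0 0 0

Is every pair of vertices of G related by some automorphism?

No

Automorphisms preserve degree, but G has vertices of degree 1 and vertices of degree 2; no automorphism maps one to the other, so G is not vertex-transitive.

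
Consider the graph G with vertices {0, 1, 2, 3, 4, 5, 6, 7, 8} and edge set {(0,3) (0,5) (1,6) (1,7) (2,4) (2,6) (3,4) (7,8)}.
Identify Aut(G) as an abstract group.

The degree sequence is [2, 2, 2, 2, 2, 1, 2, 2, 1]; the two degree-1 vertices 5 and 8 are the ends of a path, so G = P_9. The only nontrivial automorphism of a path is the end-to-end reflection, so Aut(G) ≅ Z_2.

Z_2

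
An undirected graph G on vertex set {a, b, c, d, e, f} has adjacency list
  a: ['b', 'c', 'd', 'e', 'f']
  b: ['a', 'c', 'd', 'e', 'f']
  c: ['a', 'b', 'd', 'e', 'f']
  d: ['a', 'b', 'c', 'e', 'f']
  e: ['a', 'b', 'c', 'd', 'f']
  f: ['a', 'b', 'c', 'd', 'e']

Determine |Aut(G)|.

720

All 6 vertices are pairwise adjacent: G = K_6. Any permutation of the 6 vertices preserves K_6, so Aut(K_6) = S_6 of order 6! = 720.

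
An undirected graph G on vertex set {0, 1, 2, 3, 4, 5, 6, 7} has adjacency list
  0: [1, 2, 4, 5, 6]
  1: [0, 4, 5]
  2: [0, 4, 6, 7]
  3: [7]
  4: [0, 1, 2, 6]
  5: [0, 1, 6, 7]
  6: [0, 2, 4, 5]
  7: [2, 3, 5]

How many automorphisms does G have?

1

The degree sequence is [5, 3, 4, 1, 4, 4, 4, 3]. Checking the degree-preserving permutations of the vertex set shows that none except the identity preserves every edge, so Aut(G) is trivial.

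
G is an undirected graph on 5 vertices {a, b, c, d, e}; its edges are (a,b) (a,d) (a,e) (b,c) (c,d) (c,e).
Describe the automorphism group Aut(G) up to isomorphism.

S_3 × S_2

The vertices split by degree into {a, c} (degree 3) and {b, d, e} (degree 2); every edge runs between the two parts, so G is the complete bipartite graph K_{2,3}. The parts have unequal sizes, so no automorphism swaps them; each part is permuted independently, giving S_3 × S_2 of order 3!·2! = 12.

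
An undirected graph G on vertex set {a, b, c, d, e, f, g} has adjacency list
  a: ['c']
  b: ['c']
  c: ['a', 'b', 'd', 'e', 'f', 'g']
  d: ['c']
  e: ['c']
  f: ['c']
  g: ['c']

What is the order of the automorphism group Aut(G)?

Vertex c has degree 6 and every other vertex has degree 1, so G is the star K_{1,6} with centre c. The 6 leaves are pairwise interchangeable while the centre is fixed, giving Aut(G) = S_6.

720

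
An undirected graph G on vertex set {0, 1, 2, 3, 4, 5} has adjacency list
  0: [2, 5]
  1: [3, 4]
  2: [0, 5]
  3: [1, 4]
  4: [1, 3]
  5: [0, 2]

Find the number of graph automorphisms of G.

72

G has two connected components, {0, 2, 5} and {1, 3, 4}; each is 2-regular, so G = C_3 ⊔ C_3. With two isomorphic components, Aut(G) = Aut(C_3) ≀ S_2 = (D_3 × D_3) ⋊ Z_2: permute each cycle by D_3, then optionally swap the two cycles. Order 2·(2·3)² = 72.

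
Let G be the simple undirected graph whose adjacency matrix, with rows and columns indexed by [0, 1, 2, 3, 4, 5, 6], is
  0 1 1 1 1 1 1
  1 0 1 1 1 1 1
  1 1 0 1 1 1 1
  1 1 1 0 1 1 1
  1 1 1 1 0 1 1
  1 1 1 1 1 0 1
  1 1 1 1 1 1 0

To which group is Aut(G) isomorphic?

S_7

All 7 vertices are pairwise adjacent: G = K_7. Every bijection on the vertex set is an automorphism of K_7; hence Aut(K_7) ≅ S_7, order 5040.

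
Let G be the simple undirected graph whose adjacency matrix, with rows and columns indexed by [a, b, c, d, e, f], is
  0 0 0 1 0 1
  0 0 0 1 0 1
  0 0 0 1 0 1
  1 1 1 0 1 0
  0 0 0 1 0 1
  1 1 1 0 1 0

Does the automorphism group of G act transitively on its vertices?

Automorphisms preserve degree, but G has vertices of degree 2 and vertices of degree 4; no automorphism maps one to the other, so G is not vertex-transitive.

No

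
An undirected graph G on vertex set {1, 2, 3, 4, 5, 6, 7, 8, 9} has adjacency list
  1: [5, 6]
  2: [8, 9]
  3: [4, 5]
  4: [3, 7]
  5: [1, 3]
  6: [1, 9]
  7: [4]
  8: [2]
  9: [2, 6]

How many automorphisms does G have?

2

The degree sequence is [2, 2, 2, 2, 2, 2, 1, 1, 2]; the two degree-1 vertices 7 and 8 are the ends of a path, so G = P_9. A path has exactly one nontrivial symmetry — reversal — giving Aut(G) of order 2.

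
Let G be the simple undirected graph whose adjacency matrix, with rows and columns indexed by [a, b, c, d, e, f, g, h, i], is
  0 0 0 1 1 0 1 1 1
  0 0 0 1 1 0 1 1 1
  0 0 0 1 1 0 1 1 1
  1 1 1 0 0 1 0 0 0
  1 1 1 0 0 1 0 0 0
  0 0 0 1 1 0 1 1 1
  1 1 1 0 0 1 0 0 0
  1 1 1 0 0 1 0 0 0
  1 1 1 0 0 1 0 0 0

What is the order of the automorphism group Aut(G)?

The vertices split by degree into {a, b, c, f} (degree 5) and {d, e, g, h, i} (degree 4); every edge runs between the two parts, so G is the complete bipartite graph K_{4,5}. The parts have unequal sizes, so no automorphism swaps them; each part is permuted independently, giving S_5 × S_4 of order 5!·4! = 2880.

2880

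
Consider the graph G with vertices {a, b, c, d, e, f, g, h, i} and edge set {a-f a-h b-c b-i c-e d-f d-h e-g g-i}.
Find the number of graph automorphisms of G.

G has two connected components, {b, c, e, g, i} and {a, d, f, h}; each is 2-regular, so G = C_5 ⊔ C_4. The components are non-isomorphic (different sizes), so Aut(G) = Aut(C_5) × Aut(C_4) = D_5 × D_4 of order 10·8 = 80.

80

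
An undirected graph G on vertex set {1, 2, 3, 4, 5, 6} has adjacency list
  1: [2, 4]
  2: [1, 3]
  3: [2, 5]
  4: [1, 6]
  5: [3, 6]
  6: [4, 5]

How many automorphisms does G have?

12

Every vertex has degree 2 and the graph is connected, so G is the 6-cycle C_6. The automorphisms of the 6-cycle are exactly the symmetries of a regular 6-gon: the dihedral group D_6, |D_6| = 12.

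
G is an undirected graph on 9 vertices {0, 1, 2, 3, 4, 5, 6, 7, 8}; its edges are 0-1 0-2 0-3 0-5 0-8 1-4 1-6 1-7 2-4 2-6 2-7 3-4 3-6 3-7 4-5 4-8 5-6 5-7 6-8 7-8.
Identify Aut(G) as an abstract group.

The vertices split by degree into {0, 4, 6, 7} (degree 5) and {1, 2, 3, 5, 8} (degree 4); every edge runs between the two parts, so G is the complete bipartite graph K_{4,5}. Automorphisms preserve the bipartition setwise (since the parts differ in size) and act as S_4 × S_5 within it; |Aut| = 2880.

S_4 × S_5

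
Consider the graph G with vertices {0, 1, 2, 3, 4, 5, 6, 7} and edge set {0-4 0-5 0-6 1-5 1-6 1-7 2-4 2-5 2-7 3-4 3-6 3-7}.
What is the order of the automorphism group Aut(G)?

48

G is 3-regular and bipartite on 2^3 = 8 vertices with girth 4; it is the hypercube graph Q_3. The symmetry group of the 3-cube is the hyperoctahedral group B_3 = Z_2 ≀ S_3, of order 2^3·3! = 48.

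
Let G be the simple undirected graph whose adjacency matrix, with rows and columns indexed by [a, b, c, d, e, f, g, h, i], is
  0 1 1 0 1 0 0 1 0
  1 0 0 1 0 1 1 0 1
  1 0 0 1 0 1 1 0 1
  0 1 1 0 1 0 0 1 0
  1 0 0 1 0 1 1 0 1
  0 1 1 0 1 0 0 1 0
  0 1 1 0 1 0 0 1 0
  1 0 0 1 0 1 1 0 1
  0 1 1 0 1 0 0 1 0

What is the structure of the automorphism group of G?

S_5 × S_4

The vertices split by degree into {b, c, e, h} (degree 5) and {a, d, f, g, i} (degree 4); every edge runs between the two parts, so G is the complete bipartite graph K_{4,5}. Automorphisms preserve the bipartition setwise (since the parts differ in size) and act as S_5 × S_4 within it; |Aut| = 2880.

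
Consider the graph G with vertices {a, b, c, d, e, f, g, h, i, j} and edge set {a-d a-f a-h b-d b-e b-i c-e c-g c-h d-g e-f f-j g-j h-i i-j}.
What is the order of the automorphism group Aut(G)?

120

G is 3-regular on 10 vertices with no triangles and no 4-cycles (girth 5): this is the Petersen graph. It is a classical fact that the Petersen graph has automorphism group S_5 (order 120), arising from its description as the Kneser graph K(5,2).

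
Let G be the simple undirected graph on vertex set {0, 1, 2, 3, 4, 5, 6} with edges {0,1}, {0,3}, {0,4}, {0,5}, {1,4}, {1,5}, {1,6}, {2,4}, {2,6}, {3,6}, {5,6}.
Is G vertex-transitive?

No

Automorphisms preserve degree, but G has vertices of degree 2 and vertices of degree 4; no automorphism maps one to the other, so G is not vertex-transitive.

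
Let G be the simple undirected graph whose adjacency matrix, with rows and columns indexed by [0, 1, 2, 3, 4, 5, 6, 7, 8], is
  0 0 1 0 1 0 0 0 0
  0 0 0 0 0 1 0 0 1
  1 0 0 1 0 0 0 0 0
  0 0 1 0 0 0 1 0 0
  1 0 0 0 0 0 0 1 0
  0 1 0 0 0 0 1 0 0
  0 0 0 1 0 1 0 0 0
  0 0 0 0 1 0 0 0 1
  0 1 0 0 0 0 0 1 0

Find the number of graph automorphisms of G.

18

G is 2-regular and connected on 9 vertices, i.e. the cycle C_9. C_9 has 9 rotations and 9 reflections, so Aut(C_9) ≅ D_9 of order 18.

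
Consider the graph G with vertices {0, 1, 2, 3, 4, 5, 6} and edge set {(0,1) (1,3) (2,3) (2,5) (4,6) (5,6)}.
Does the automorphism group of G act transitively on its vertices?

Automorphisms preserve degree, but G has vertices of degree 1 and vertices of degree 2; no automorphism maps one to the other, so G is not vertex-transitive.

No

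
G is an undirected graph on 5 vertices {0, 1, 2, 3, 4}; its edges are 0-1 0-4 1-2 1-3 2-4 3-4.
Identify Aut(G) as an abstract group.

The vertices split by degree into {1, 4} (degree 3) and {0, 2, 3} (degree 2); every edge runs between the two parts, so G is the complete bipartite graph K_{2,3}. The parts have unequal sizes, so no automorphism swaps them; each part is permuted independently, giving S_3 × S_2 of order 3!·2! = 12.

S_3 × S_2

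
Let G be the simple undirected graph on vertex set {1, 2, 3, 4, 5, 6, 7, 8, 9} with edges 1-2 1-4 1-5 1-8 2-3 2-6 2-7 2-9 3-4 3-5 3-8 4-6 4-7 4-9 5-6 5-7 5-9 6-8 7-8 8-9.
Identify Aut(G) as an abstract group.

S_4 × S_5

The vertices split by degree into {2, 4, 5, 8} (degree 5) and {1, 3, 6, 7, 9} (degree 4); every edge runs between the two parts, so G is the complete bipartite graph K_{4,5}. Automorphisms preserve the bipartition setwise (since the parts differ in size) and act as S_4 × S_5 within it; |Aut| = 2880.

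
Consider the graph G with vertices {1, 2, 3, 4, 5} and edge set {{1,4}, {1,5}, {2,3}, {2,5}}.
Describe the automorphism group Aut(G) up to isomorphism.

the cyclic group of order 2

The degree sequence is [2, 2, 1, 1, 2]; the two degree-1 vertices 3 and 4 are the ends of a path, so G = P_5. A path has exactly one nontrivial symmetry — reversal — giving Aut(G) of order 2.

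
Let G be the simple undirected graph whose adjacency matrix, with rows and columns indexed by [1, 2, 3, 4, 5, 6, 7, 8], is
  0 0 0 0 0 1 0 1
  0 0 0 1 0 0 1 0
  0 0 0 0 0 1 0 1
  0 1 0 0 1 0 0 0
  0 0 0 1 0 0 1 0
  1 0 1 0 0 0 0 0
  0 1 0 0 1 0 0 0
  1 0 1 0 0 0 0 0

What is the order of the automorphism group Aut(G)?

G has two connected components, {1, 3, 6, 8} and {2, 4, 5, 7}; each is 2-regular, so G = C_4 ⊔ C_4. With two isomorphic components, Aut(G) = Aut(C_4) ≀ S_2 = (D_4 × D_4) ⋊ Z_2: permute each cycle by D_4, then optionally swap the two cycles. Order 2·(2·4)² = 128.

128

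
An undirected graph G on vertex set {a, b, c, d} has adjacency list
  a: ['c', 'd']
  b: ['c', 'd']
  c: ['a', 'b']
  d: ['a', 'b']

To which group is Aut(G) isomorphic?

G is 2-regular and connected on 4 vertices, i.e. the cycle C_4. C_4 has 4 rotations and 4 reflections, so Aut(C_4) ≅ D_4 of order 8.

D_4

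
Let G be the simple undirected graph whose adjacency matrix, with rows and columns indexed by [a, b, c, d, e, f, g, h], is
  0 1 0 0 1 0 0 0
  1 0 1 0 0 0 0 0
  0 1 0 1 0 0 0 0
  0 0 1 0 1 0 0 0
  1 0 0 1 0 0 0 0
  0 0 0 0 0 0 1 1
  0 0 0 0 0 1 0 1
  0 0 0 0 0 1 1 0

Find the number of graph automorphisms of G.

60

G has two connected components, {a, b, c, d, e} and {f, g, h}; each is 2-regular, so G = C_5 ⊔ C_3. No automorphism exchanges components of different sizes, hence Aut(G) is the direct product D_5 × D_3, order 60.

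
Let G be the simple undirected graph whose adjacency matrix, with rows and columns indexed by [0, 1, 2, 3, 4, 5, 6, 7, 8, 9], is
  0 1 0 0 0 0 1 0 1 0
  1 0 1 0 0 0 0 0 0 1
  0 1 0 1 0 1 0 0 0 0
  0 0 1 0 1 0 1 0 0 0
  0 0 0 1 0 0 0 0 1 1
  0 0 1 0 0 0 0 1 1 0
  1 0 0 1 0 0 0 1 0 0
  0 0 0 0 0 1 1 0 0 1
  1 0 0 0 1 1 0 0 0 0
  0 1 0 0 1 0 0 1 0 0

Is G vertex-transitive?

Yes

G is 3-regular on 10 vertices with no triangles and no 4-cycles (girth 5): this is the Petersen graph. Viewing the Petersen graph as the Kneser graph K(5,2) — vertices are 2-subsets of {1,…,5}, edges join disjoint pairs — its automorphisms are exactly the permutations of the 5-element set, so Aut ≅ S_5 of order 120. Under this action every vertex can be carried to every other, so G is vertex-transitive.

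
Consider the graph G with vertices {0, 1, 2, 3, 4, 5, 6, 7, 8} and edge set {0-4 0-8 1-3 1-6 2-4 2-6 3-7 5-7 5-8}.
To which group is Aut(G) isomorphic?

Every vertex has degree 2 and the graph is connected, so G is the 9-cycle C_9. The automorphisms of the 9-cycle are exactly the symmetries of a regular 9-gon: the dihedral group D_9, |D_9| = 18.

D_9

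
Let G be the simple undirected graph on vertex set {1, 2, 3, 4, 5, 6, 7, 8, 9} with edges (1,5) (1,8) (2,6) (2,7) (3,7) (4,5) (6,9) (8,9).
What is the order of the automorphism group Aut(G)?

The degree sequence is [2, 2, 1, 1, 2, 2, 2, 2, 2]; the two degree-1 vertices 3 and 4 are the ends of a path, so G = P_9. The only nontrivial automorphism of a path is the end-to-end reflection, so Aut(G) ≅ Z_2.

2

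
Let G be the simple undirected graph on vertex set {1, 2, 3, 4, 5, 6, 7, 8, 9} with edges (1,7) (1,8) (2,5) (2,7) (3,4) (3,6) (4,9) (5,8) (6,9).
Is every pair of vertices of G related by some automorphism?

No

G has two connected components, {1, 2, 5, 7, 8} and {3, 4, 6, 9}; each is 2-regular, so G = C_5 ⊔ C_4. The orbit of 1 under Aut(G) is {1, 2, 5, 7, 8}, which does not contain 3, so G is not vertex-transitive.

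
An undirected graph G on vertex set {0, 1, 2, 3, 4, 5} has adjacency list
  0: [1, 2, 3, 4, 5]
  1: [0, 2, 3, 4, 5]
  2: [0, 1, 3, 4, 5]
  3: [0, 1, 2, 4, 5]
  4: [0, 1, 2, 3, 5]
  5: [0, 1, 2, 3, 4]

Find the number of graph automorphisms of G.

All 6 vertices are pairwise adjacent: G = K_6. Every bijection on the vertex set is an automorphism of K_6; hence Aut(K_6) ≅ S_6, order 720.

720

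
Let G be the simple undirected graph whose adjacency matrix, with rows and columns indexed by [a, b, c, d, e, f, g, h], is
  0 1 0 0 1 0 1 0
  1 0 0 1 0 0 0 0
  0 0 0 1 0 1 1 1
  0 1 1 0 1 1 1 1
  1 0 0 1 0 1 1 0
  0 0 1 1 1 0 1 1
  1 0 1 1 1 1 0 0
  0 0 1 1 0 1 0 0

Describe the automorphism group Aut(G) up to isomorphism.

1

The degree sequence is [3, 2, 4, 6, 4, 5, 5, 3]. Checking the degree-preserving permutations of the vertex set shows that none except the identity preserves every edge, so Aut(G) is trivial.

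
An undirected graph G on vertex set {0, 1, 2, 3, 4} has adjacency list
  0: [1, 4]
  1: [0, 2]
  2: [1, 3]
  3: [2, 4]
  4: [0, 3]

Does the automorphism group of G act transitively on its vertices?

Yes

G is 2-regular and connected on 5 vertices, i.e. the cycle C_5. C_5 has 5 rotations and 5 reflections, so Aut(C_5) ≅ D_5 of order 10. This group acts transitively on the 5 vertices.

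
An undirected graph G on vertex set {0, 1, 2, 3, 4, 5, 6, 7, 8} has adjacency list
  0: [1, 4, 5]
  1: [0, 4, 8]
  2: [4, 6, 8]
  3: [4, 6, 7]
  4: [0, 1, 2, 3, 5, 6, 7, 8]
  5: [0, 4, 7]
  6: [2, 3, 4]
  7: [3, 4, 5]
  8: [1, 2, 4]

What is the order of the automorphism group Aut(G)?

16

Vertex 4 is the unique vertex of degree 8; the remaining 8 vertices each have degree 3 and induce a cycle, so G is the wheel on 9 vertices with hub 4. With the hub fixed, the remaining symmetry is that of the rim cycle C_8, giving the dihedral group D_8.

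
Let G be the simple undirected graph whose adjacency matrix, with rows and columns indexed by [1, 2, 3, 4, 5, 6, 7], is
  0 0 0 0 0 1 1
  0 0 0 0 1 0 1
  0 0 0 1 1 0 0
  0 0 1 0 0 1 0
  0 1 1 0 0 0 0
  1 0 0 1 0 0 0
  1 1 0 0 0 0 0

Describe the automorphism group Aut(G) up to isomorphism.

the dihedral group of order 14

G is 2-regular and connected on 7 vertices, i.e. the cycle C_7. The automorphisms of the 7-cycle are exactly the symmetries of a regular 7-gon: the dihedral group D_7, |D_7| = 14.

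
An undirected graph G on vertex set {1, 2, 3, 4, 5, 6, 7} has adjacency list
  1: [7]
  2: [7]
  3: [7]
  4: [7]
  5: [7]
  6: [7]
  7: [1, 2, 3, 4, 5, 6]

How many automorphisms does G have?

Vertex 7 has degree 6 and every other vertex has degree 1, so G is the star K_{1,6} with centre 7. Any automorphism fixes the centre and permutes the 6 leaves freely, so Aut(G) ≅ S_6 of order 6! = 720.

720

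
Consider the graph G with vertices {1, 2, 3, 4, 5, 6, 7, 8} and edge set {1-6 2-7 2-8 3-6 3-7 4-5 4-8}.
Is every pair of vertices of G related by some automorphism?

No

Automorphisms preserve degree, but G has vertices of degree 1 and vertices of degree 2; no automorphism maps one to the other, so G is not vertex-transitive.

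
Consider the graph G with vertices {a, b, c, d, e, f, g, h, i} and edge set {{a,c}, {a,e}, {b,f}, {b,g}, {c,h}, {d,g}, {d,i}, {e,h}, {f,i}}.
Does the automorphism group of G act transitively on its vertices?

No

G has two connected components, {b, d, f, g, i} and {a, c, e, h}; each is 2-regular, so G = C_5 ⊔ C_4. The orbit of a under Aut(G) is {a, c, e, h}, which does not contain b, so G is not vertex-transitive.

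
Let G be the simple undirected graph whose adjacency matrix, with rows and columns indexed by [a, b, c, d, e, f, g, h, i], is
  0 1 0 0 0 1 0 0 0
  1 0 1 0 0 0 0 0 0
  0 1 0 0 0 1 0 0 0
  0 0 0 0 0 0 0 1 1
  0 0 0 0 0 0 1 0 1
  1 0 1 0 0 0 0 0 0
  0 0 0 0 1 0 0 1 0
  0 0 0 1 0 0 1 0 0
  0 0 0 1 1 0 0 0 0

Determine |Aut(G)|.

G has two connected components, {d, e, g, h, i} and {a, b, c, f}; each is 2-regular, so G = C_5 ⊔ C_4. The components are non-isomorphic (different sizes), so Aut(G) = Aut(C_4) × Aut(C_5) = D_4 × D_5 of order 8·10 = 80.

80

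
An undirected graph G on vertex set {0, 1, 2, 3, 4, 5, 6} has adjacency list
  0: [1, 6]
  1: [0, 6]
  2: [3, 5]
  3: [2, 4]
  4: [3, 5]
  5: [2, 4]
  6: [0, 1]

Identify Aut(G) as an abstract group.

D_4 × D_3

G has two connected components, {2, 3, 4, 5} and {0, 1, 6}; each is 2-regular, so G = C_4 ⊔ C_3. The components are non-isomorphic (different sizes), so Aut(G) = Aut(C_4) × Aut(C_3) = D_4 × D_3 of order 8·6 = 48.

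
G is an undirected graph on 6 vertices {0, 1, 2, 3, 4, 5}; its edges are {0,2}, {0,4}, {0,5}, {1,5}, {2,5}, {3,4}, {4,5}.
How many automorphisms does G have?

1

Degrees alone do not determine every vertex (e.g. 0 and 4 both have degree 3), but their neighbour-degree multisets differ: N(0) has degrees [2, 3, 4] while N(4) has degrees [1, 3, 4]. Repeating this refinement separates all vertices, so the only automorphism is the identity.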